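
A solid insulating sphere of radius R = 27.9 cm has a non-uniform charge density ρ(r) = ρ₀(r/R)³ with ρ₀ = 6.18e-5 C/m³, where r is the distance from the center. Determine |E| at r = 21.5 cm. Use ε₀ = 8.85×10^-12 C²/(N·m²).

E ≈ 1.15e5 N/C

Use a concentric Gaussian sphere at r = 21.5 cm (r < R).
Integrate the density: Q_enc = 4π ∫₀^r ρ₀(r'/R)^3 r'² dr' = 4πρ₀ r^6/(6·R³) = 5.887e-7 C.
Gauss's law: E·4πr² = Q_enc/ε₀.
E = |Q_enc|/(4πε₀r²) = (5.887×10^-7)/(4π·8.85×10^-12·(0.215)²) = 1.15e5 N/C.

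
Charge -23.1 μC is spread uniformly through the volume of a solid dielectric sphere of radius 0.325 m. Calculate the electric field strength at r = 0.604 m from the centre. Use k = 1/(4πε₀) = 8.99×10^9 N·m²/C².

Use a concentric Gaussian sphere at r = 0.604 m (r > R, so the entire charge is enclosed).
Q_enc = -23.1 μC = -2.31×10^-5 C.
Since E is radial and uniform over the Gaussian sphere, Φ = E·4πr² = Q_enc/ε₀.
E = k|Q_enc|/r² = (8.99×10^9)(2.31×10^-5)/(0.604)² = 5.69e5 N/C.

E = 5.69e5 N/C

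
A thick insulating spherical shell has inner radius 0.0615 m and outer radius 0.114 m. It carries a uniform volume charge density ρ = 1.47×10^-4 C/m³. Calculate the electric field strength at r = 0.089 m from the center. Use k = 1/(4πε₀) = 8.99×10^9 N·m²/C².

|E| ≈ 3.30×10^5 N/C

Symmetry ⇒ E = E(r) r̂. Gaussian sphere of radius r = 0.089 m (within the shell material, 0.0615 m < r < 0.114 m).
Only the shell between 0.0615 m and r is enclosed: Q_enc = ρ·(4π/3)(r³ − a³) = (1.47×10^-4)·(4π/3)·((0.089)³ − (0.0615)³) = 2.909×10^-7 C.
Since E is radial and uniform over the Gaussian sphere, Φ = E·4πr² = Q_enc/ε₀.
E = k|Q_enc|/r² = (8.99×10^9)(2.909×10^-7)/(0.089)² = 3.30e5 N/C.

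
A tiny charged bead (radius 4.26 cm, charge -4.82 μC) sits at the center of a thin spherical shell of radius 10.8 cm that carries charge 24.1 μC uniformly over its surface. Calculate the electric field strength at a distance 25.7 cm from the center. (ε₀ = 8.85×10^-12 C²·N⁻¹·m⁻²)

Use a concentric Gaussian sphere at r = 25.7 cm (r > 10.8 cm, enclosing both).
Q_enc = (-4.82 μC) + (24.1 μC) = 1.928×10^-5 C.
Since E is radial and uniform over the Gaussian sphere, Φ = E·4πr² = Q_enc/ε₀.
E = |Q_enc|/(4πε₀r²) = (1.928e-5)/(4π·8.85×10^-12·(0.257)²) = 2.62×10^6 N/C.

|E| = 2.62×10^6 V/m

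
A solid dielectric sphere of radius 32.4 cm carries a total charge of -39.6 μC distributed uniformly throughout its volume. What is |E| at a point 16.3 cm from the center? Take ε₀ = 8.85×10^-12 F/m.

E = 1.71×10^6 N/C

By spherical symmetry E is radial; choose a Gaussian sphere of radius r = 16.3 cm (r < R).
For a uniform sphere the enclosed fraction is (r/R)³, so Q_enc = (-39.6 μC)(0.163/0.324)³ = -5.042×10^-6 C.
Since E is radial and uniform over the Gaussian sphere, Φ = E·4πr² = Q_enc/ε₀.
E = |Q_enc|/(4πε₀r²) = (5.042e-6)/(4π·8.85×10^-12·(0.163)²) = 1.71e6 N/C.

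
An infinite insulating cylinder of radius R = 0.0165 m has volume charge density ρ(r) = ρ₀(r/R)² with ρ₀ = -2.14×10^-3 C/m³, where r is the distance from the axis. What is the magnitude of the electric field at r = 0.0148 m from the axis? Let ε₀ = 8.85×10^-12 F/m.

Take a coaxial cylindrical Gaussian surface of radius r = 0.0148 m and length L (r < R).
λ_enc = ∫₀^r ρ(r')·2πr' dr' = (2πρ₀/R²)·r^4/4 = -5.924×10^-7 C/m.
Applying ∮E·dA = Q_enc/ε₀ with the end caps contributing no flux:
E = |λ_enc|/(2πε₀r) = (5.924e-7)/(2π·8.85×10^-12·0.0148) = 7.20×10^5 N/C.

E ≈ 7.20e5 N/C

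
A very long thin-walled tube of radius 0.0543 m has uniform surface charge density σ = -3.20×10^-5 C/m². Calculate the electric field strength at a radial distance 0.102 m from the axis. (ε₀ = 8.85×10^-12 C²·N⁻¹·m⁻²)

Choose a coaxial cylinder of radius r = 0.102 m (arbitrary length L) as the Gaussian surface (r > 0.0543 m).
The whole shell is enclosed: λ_enc = σ·2πR = (-3.20×10^-5)·2π·(0.0543) = -1.092×10^-5 C/m.
Since E is radial and uniform over the curved surface, Φ = E·2πrL = Q_enc/ε₀ = λ_enc L/ε₀.
E = |λ_enc|/(2πε₀r) = (1.092×10^-5)/(2π·8.85×10^-12·0.102) = 1.92×10^6 N/C.

|E| = 1.92×10^6 N/C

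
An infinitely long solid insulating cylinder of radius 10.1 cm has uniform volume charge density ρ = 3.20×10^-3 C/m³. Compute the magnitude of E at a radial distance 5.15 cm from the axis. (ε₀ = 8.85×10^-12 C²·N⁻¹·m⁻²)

E = 9.31e6 N/C

Choose a coaxial cylinder of radius r = 5.15 cm (arbitrary length L) as the Gaussian surface (r < R).
Enclosed charge per unit length: λ_enc = ρ·πr² = (3.20e-3)π(0.0515)² = 2.666×10^-5 C/m.
Since E is radial and uniform over the curved surface, Φ = E·2πrL = Q_enc/ε₀ = λ_enc L/ε₀.
E = |λ_enc|/(2πε₀r) = (2.666×10^-5)/(2π·8.85×10^-12·0.0515) = 9.31×10^6 N/C.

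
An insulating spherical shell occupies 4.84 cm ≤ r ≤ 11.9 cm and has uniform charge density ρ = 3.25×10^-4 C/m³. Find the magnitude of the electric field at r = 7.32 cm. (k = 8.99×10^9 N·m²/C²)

Use a concentric Gaussian sphere at r = 7.32 cm (within the shell material, 4.84 cm < r < 11.9 cm).
Only the shell between 4.84 cm and r is enclosed: Q_enc = ρ·(4π/3)(r³ − a³) = (3.25e-4)·(4π/3)·((0.0732)³ − (0.0484)³) = 3.796e-7 C.
Gauss's law: E·4πr² = Q_enc/ε₀.
E = k|Q_enc|/r² = (8.99×10^9)(3.796×10^-7)/(0.0732)² = 6.37×10^5 N/C.

6.37×10^5 N/C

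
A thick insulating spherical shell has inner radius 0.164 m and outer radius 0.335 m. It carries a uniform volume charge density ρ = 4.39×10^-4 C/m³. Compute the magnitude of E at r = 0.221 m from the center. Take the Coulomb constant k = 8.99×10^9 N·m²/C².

|E| ≈ 2.16×10^6 V/m

Symmetry ⇒ E = E(r) r̂. Gaussian sphere of radius r = 0.221 m (within the shell material, 0.164 m < r < 0.335 m).
Only the shell between 0.164 m and r is enclosed: Q_enc = ρ·(4π/3)(r³ − a³) = (4.39e-4)·(4π/3)·((0.221)³ − (0.164)³) = 1.174×10^-5 C.
Since E is radial and uniform over the Gaussian sphere, Φ = E·4πr² = Q_enc/ε₀.
E = k|Q_enc|/r² = (8.99×10^9)(1.174e-5)/(0.221)² = 2.16×10^6 N/C.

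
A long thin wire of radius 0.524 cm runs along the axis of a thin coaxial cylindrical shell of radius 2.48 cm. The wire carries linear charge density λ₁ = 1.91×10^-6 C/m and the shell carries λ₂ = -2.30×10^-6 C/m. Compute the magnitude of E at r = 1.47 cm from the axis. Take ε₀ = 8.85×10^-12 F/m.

Choose a coaxial cylinder of radius r = 1.47 cm (arbitrary length L) as the Gaussian surface (between the conductors, 0.524 cm < r < 2.48 cm).
The shell at 2.48 cm lies outside the Gaussian surface, so λ_enc = λ₁ = 1.91×10^-6 C/m.
Gauss's law: E·2πrL = λ_enc L/ε₀.
E = |λ_enc|/(2πε₀r) = (1.91×10^-6)/(2π·8.85×10^-12·0.0147) = 2.34e6 N/C.

E = 2.34×10^6 N/C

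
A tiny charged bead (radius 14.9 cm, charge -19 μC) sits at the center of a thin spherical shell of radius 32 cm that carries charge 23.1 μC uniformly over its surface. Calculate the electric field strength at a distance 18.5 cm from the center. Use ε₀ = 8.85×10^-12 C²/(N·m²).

E ≈ 4.99×10^6 N/C

Use a concentric Gaussian sphere at r = 18.5 cm (between the bodies, 14.9 cm < r < 32 cm).
The shell at 32 cm lies outside the Gaussian surface, so Q_enc = -19 μC = -1.90e-5 C.
By Gauss's law, ∮E·dA = E·4πr² = Q_enc/ε₀.
E = |Q_enc|/(4πε₀r²) = (1.90×10^-5)/(4π·8.85×10^-12·(0.185)²) = 4.99×10^6 N/C.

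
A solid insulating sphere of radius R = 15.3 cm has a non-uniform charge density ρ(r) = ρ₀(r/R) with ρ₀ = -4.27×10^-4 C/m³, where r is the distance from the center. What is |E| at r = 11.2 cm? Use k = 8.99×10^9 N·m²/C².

E ≈ 9.89e5 N/C

Take a concentric spherical Gaussian surface of radius r = 11.2 cm (r < R).
Integrate the density: Q_enc = 4π ∫₀^r ρ₀(r'/R)^1 r'² dr' = 4πρ₀ r^4/(4·R) = -1.38e-6 C.
Gauss's law: E·4πr² = Q_enc/ε₀.
E = k|Q_enc|/r² = (8.99×10^9)(1.38e-6)/(0.112)² = 9.89e5 N/C.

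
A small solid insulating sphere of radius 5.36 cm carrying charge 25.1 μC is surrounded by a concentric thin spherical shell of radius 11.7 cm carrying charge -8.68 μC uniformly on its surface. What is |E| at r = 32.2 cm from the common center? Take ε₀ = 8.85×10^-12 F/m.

Symmetry ⇒ E = E(r) r̂. Gaussian sphere of radius r = 32.2 cm (r > 11.7 cm, enclosing both).
Q_enc = (25.1 μC) + (-8.68 μC) = 1.642×10^-5 C.
Since E is radial and uniform over the Gaussian sphere, Φ = E·4πr² = Q_enc/ε₀.
E = |Q_enc|/(4πε₀r²) = (1.642e-5)/(4π·8.85×10^-12·(0.322)²) = 1.42×10^6 N/C.

|E| = 1.42×10^6 N/C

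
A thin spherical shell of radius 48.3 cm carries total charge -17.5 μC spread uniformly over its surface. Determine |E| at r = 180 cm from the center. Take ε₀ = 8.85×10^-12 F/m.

|E| ≈ 4.86e4 N/C

Take a concentric spherical Gaussian surface of radius r = 180 cm (r > 48.3 cm).
The entire shell is enclosed: Q_enc = -1.75×10^-5 C.
By Gauss's law, ∮E·dA = E·4πr² = Q_enc/ε₀.
E = |Q_enc|/(4πε₀r²) = (1.75×10^-5)/(4π·8.85×10^-12·(1.8)²) = 4.86×10^4 N/C.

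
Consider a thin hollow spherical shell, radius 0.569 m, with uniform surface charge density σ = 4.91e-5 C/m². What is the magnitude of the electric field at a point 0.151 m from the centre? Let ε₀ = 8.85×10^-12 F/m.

|E| = 0 N/C

Symmetry ⇒ E = E(r) r̂. Gaussian sphere of radius r = 0.151 m (inside the shell, r < 0.569 m).
All the charge is outside the Gaussian surface: Q_enc = 0, hence E = 0 everywhere inside the shell.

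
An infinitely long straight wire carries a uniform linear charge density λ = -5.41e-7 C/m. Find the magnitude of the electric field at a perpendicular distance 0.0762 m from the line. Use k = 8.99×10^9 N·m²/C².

1.28×10^5 N/C

By cylindrical symmetry E is radial; use a coaxial Gaussian cylinder of radius 0.0762 m and length L.
Q_enc = λL, so λ_enc = -5.41×10^-7 C/m.
By Gauss's law (flux through the curved wall only), E·2πrL = λ_enc L/ε₀.
E = 2k|λ_enc|/r = 2(8.99×10^9)(5.41×10^-7)/(0.0762) = 1.28e5 N/C.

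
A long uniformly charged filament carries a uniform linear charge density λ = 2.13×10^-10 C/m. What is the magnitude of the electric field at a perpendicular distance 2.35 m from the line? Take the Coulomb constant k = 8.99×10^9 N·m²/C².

Take a coaxial cylindrical Gaussian surface of radius r = 2.35 m and length L.
Q_enc = λL, so λ_enc = 2.13×10^-10 C/m.
Applying ∮E·dA = Q_enc/ε₀ with the end caps contributing no flux:
E = 2k|λ_enc|/r = 2(8.99×10^9)(2.13×10^-10)/(2.35) = 1.63 N/C.

|E| ≈ 1.63 V/m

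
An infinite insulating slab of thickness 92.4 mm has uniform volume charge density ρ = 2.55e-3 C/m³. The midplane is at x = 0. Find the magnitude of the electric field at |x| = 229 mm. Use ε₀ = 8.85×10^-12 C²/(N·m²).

The point |x| = 229 mm lies outside the slab (half-thickness 0.0462 m). A symmetric pillbox spanning the full slab encloses Q_enc = ρ·d·A.
Flux = 2EA ⇒ E = |ρ|d/(2ε₀), independent of distance outside.
E = (2.55×10^-3)(0.0924)/(2·8.85×10^-12) = 1.33×10^7 N/C.

1.33×10^7 N/C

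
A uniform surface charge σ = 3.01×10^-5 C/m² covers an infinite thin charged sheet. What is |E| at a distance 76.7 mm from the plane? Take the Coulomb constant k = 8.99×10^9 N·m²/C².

E ≈ 1.70e6 N/C

By planar symmetry E is perpendicular to the sheet and uniform; use a Gaussian pillbox with flat faces of area A on each side of the sheet.
Only the two end caps contribute flux: Φ = 2EA. With Q_enc = σA, Gauss's law gives E = |σ|/(2ε₀).
E = 2πk|σ| = 2π(8.99×10^9)(3.01×10^-5) = 1.70e6 N/C.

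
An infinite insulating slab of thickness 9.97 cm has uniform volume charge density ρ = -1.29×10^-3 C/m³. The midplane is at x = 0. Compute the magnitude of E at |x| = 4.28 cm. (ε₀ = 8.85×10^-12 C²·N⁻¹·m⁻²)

By symmetry E is perpendicular to the slab. A Gaussian pillbox from −4.28 cm to +4.28 cm (face area A) lies entirely within the slab.
Q_enc = ρ·(2x)·A and flux = 2EA, so 2EA = 2ρxA/ε₀ ⇒ E = |ρ|x/ε₀.
E = (1.29e-3)(0.0428)/(8.85×10^-12) = 6.24×10^6 N/C.

|E| = 6.24×10^6 N/C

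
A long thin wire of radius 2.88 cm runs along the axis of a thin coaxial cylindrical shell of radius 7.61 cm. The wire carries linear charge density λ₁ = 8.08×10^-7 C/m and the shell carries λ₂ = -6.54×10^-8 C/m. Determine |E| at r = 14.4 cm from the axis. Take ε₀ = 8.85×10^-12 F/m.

Coaxial Gaussian cylinder, radius r = 14.4 cm, length L (r > 7.61 cm, enclosing both).
λ_enc = λ₁ + λ₂ = (8.08×10^-7) + (-6.54×10^-8) = 7.426e-7 C/m.
Applying ∮E·dA = Q_enc/ε₀ with the end caps contributing no flux:
E = |λ_enc|/(2πε₀r) = (7.426×10^-7)/(2π·8.85×10^-12·0.144) = 9.27×10^4 N/C.

9.27×10^4 V/m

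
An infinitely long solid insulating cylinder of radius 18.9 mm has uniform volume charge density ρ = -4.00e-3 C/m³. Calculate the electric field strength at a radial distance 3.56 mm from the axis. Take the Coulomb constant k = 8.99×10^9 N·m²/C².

Coaxial Gaussian cylinder, radius r = 3.56 mm, length L (r < R).
Charge inside radius r per length L is ρ·πr²·L, so λ_enc = ρπr² = -1.593×10^-7 C/m.
By Gauss's law (flux through the curved wall only), E·2πrL = λ_enc L/ε₀.
E = 2k|λ_enc|/r = 2(8.99×10^9)(1.593×10^-7)/(0.00356) = 8.04×10^5 N/C.

|E| = 8.04×10^5 N/C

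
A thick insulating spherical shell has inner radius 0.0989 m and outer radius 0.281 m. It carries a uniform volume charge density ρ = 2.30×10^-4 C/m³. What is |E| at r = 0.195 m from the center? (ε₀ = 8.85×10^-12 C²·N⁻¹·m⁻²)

Use a concentric Gaussian sphere at r = 0.195 m (within the shell material, 0.0989 m < r < 0.281 m).
Enclosed charge is the volume from a to r: Q_enc = (4π/3)ρ(r³ − a³) = 6.212×10^-6 C.
Since E is radial and uniform over the Gaussian sphere, Φ = E·4πr² = Q_enc/ε₀.
E = |Q_enc|/(4πε₀r²) = (6.212×10^-6)/(4π·8.85×10^-12·(0.195)²) = 1.47×10^6 N/C.

|E| ≈ 1.47×10^6 V/m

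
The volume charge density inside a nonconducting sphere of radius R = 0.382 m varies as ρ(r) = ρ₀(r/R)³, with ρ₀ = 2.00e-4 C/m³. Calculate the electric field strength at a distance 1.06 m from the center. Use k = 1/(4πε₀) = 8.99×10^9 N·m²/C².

Take a concentric spherical Gaussian surface of radius r = 1.06 m (r > R, all charge enclosed).
Q_enc = 4π ∫₀^R ρ₀(r'/R)^3 r'² dr' = 4πρ₀R³/6 = 2.335×10^-5 C.
Gauss's law: E·4πr² = Q_enc/ε₀.
E = k|Q_enc|/r² = (8.99×10^9)(2.335×10^-5)/(1.06)² = 1.87×10^5 N/C.

1.87×10^5 V/m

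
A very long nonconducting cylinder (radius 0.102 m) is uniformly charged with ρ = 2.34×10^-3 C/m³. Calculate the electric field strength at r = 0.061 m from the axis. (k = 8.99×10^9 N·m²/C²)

By cylindrical symmetry E is radial; use a coaxial Gaussian cylinder of radius 0.061 m and length L (r < R).
Enclosed charge per unit length: λ_enc = ρ·πr² = (2.34×10^-3)π(0.061)² = 2.735×10^-5 C/m.
Applying ∮E·dA = Q_enc/ε₀ with the end caps contributing no flux:
E = 2k|λ_enc|/r = 2(8.99×10^9)(2.735×10^-5)/(0.061) = 8.06e6 N/C.

|E| ≈ 8.06e6 N/C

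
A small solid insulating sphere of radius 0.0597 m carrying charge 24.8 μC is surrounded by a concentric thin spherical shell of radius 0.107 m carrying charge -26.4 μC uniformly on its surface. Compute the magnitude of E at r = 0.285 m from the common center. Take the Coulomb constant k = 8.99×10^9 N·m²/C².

|E| = 1.77e5 N/C

Take a concentric spherical Gaussian surface of radius r = 0.285 m (r > 0.107 m, enclosing both).
Q_enc = (24.8 μC) + (-26.4 μC) = -1.60×10^-6 C.
By Gauss's law, ∮E·dA = E·4πr² = Q_enc/ε₀.
E = k|Q_enc|/r² = (8.99×10^9)(1.60e-6)/(0.285)² = 1.77×10^5 N/C.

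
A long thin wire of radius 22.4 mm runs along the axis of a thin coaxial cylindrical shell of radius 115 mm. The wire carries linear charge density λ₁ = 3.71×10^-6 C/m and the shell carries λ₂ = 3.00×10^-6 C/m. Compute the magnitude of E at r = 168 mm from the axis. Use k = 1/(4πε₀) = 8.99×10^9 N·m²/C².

By cylindrical symmetry E is radial; use a coaxial Gaussian cylinder of radius 168 mm and length L (r > 115 mm, enclosing both).
λ_enc = λ₁ + λ₂ = (3.71×10^-6) + (3.00e-6) = 6.71×10^-6 C/m.
Since E is radial and uniform over the curved surface, Φ = E·2πrL = Q_enc/ε₀ = λ_enc L/ε₀.
E = 2k|λ_enc|/r = 2(8.99×10^9)(6.71×10^-6)/(0.168) = 7.18×10^5 N/C.

E ≈ 7.18e5 N/C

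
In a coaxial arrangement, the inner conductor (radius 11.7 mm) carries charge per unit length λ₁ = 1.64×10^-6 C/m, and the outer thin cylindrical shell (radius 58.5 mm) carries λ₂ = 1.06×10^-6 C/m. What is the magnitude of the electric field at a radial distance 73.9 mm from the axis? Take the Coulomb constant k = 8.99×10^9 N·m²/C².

|E| ≈ 6.57e5 N/C

Take a coaxial cylindrical Gaussian surface of radius r = 73.9 mm and length L (r > 58.5 mm, enclosing both).
λ_enc = λ₁ + λ₂ = (1.64×10^-6) + (1.06×10^-6) = 2.70×10^-6 C/m.
Applying ∮E·dA = Q_enc/ε₀ with the end caps contributing no flux:
E = 2k|λ_enc|/r = 2(8.99×10^9)(2.70e-6)/(0.0739) = 6.57×10^5 N/C.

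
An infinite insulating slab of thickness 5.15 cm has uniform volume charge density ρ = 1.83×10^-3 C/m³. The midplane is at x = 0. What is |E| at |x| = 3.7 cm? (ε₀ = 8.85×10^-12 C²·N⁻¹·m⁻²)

The point |x| = 3.7 cm lies outside the slab (half-thickness 0.02575 m). A symmetric pillbox spanning the full slab encloses Q_enc = ρ·d·A.
Flux = 2EA ⇒ E = |ρ|d/(2ε₀), independent of distance outside.
E = (1.83e-3)(0.0515)/(2·8.85×10^-12) = 5.32×10^6 N/C.

5.32e6 N/C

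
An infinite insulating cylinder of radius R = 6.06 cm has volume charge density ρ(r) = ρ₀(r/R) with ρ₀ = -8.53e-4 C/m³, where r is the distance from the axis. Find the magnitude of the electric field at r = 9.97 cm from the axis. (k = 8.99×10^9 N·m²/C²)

|E| ≈ 1.18e6 V/m

Coaxial Gaussian cylinder, radius r = 9.97 cm, length L (r > R, full charge per length enclosed).
λ_enc = 2π ∫₀^R ρ₀(r'/R)^1 r' dr' = 2πρ₀R²/3 = -6.561×10^-6 C/m.
Gauss's law: E·2πrL = λ_enc L/ε₀.
E = 2k|λ_enc|/r = 2(8.99×10^9)(6.561e-6)/(0.0997) = 1.18×10^6 N/C.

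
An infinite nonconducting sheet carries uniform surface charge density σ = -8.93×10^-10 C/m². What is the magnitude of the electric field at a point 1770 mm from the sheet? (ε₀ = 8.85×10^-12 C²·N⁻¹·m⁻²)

E ≈ 50.5 N/C

The symmetry is planar: E is normal to the sheet and the same magnitude on both sides. Take a pillbox straddling the sheet with end-cap area A.
Only the two end caps contribute flux: Φ = 2EA. With Q_enc = σA, Gauss's law gives E = |σ|/(2ε₀).
E = |σ|/(2ε₀) = (8.93×10^-10)/(2·8.85×10^-12) = 50.5 N/C.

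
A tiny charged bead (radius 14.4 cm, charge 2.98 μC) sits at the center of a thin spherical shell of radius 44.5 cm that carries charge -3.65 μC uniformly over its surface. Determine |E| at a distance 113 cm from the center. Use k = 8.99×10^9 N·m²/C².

E = 4.72×10^3 V/m

Take a concentric spherical Gaussian surface of radius r = 113 cm (r > 44.5 cm, enclosing both).
Q_enc = (2.98 μC) + (-3.65 μC) = -6.70e-7 C.
By Gauss's law, ∮E·dA = E·4πr² = Q_enc/ε₀.
E = k|Q_enc|/r² = (8.99×10^9)(6.70e-7)/(1.13)² = 4.72×10^3 N/C.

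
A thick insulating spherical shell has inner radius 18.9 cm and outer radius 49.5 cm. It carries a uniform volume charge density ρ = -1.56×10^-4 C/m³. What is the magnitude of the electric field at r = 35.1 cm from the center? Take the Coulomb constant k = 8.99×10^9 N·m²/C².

Use a concentric Gaussian sphere at r = 35.1 cm (within the shell material, 18.9 cm < r < 49.5 cm).
Only the shell between 18.9 cm and r is enclosed: Q_enc = ρ·(4π/3)(r³ − a³) = (-1.56×10^-4)·(4π/3)·((0.351)³ − (0.189)³) = -2.385×10^-5 C.
Applying ∮E·dA = Q_enc/ε₀ with Φ = E(4πr²):
E = k|Q_enc|/r² = (8.99×10^9)(2.385×10^-5)/(0.351)² = 1.74×10^6 N/C.

E ≈ 1.74e6 N/C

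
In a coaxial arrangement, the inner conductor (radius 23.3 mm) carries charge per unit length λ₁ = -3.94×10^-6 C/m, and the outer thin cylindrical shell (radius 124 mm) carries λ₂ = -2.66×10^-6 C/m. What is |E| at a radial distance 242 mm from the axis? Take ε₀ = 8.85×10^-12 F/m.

Coaxial Gaussian cylinder, radius r = 242 mm, length L (r > 124 mm, enclosing both).
λ_enc = λ₁ + λ₂ = (-3.94e-6) + (-2.66×10^-6) = -6.60×10^-6 C/m.
Applying ∮E·dA = Q_enc/ε₀ with the end caps contributing no flux:
E = |λ_enc|/(2πε₀r) = (6.60×10^-6)/(2π·8.85×10^-12·0.242) = 4.90×10^5 N/C.

4.90e5 N/C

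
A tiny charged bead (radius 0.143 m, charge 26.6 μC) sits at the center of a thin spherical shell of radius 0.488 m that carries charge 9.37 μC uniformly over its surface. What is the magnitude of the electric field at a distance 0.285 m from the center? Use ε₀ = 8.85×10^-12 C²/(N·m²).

Use a concentric Gaussian sphere at r = 0.285 m (between the bodies, 0.143 m < r < 0.488 m).
The shell at 0.488 m lies outside the Gaussian surface, so Q_enc = 26.6 μC = 2.66×10^-5 C.
Gauss's law: E·4πr² = Q_enc/ε₀.
E = |Q_enc|/(4πε₀r²) = (2.66e-5)/(4π·8.85×10^-12·(0.285)²) = 2.94×10^6 N/C.

|E| = 2.94×10^6 V/m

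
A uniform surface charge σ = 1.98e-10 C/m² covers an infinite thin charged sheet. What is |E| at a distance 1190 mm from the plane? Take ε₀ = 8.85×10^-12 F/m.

Choose a cylindrical pillbox piercing the sheet, end faces (area A) parallel to it.
Flux Φ = 2EA and Q_enc = σA, so 2EA = σA/ε₀ ⇒ E = |σ|/(2ε₀), independent of distance.
E = |σ|/(2ε₀) = (1.98e-10)/(2·8.85×10^-12) = 11.2 N/C.

|E| = 11.2 N/C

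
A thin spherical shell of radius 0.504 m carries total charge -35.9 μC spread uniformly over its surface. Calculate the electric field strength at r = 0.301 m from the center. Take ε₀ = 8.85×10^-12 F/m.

Take a concentric spherical Gaussian surface of radius r = 0.301 m (inside the shell, r < 0.504 m).
All the charge is outside the Gaussian surface: Q_enc = 0, hence E = 0 everywhere inside the shell.

E = 0 (no enclosed charge)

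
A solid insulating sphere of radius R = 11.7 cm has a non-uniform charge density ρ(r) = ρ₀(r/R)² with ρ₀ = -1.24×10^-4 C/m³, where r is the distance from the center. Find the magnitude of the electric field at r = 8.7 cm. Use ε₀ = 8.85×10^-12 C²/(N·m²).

Symmetry ⇒ E = E(r) r̂. Gaussian sphere of radius r = 8.7 cm (r < R).
Integrate the density: Q_enc = 4π ∫₀^r ρ₀(r'/R)^2 r'² dr' = 4πρ₀ r^5/(5·R²) = -1.135×10^-7 C.
By Gauss's law, ∮E·dA = E·4πr² = Q_enc/ε₀.
E = |Q_enc|/(4πε₀r²) = (1.135e-7)/(4π·8.85×10^-12·(0.087)²) = 1.35×10^5 N/C.

|E| = 1.35e5 V/m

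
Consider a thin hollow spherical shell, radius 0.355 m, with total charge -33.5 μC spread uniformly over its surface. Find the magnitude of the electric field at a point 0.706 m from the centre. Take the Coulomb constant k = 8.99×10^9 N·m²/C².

|E| ≈ 6.04×10^5 N/C

Symmetry ⇒ E = E(r) r̂. Gaussian sphere of radius r = 0.706 m (r > 0.355 m).
The entire shell is enclosed: Q_enc = -3.35×10^-5 C.
Gauss's law: E·4πr² = Q_enc/ε₀.
E = k|Q_enc|/r² = (8.99×10^9)(3.35×10^-5)/(0.706)² = 6.04×10^5 N/C.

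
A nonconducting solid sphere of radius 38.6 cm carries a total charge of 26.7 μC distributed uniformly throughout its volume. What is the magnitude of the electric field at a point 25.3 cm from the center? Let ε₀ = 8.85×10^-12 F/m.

|E| ≈ 1.06×10^6 N/C

Take a concentric spherical Gaussian surface of radius r = 25.3 cm (r < R).
Only the charge within r is enclosed: Q_enc = Q·(r/R)³ = (26.7 μC)·(25.3 cm/38.6 cm)³ = 7.518×10^-6 C.
Gauss's law: E·4πr² = Q_enc/ε₀.
E = |Q_enc|/(4πε₀r²) = (7.518e-6)/(4π·8.85×10^-12·(0.253)²) = 1.06×10^6 N/C.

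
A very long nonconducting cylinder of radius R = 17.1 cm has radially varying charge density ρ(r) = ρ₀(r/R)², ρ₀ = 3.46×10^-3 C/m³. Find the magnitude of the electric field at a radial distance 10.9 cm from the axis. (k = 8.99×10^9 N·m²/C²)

Coaxial Gaussian cylinder, radius r = 10.9 cm, length L (r < R).
λ_enc = ∫₀^r ρ(r')·2πr' dr' = (2πρ₀/R²)·r^4/4 = 2.624×10^-5 C/m.
By Gauss's law (flux through the curved wall only), E·2πrL = λ_enc L/ε₀.
E = 2k|λ_enc|/r = 2(8.99×10^9)(2.624e-5)/(0.109) = 4.33×10^6 N/C.

E = 4.33e6 V/m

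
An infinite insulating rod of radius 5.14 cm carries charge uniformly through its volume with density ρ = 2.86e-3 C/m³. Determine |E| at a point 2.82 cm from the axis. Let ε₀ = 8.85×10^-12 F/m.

E = 4.56×10^6 N/C

By cylindrical symmetry E is radial; use a coaxial Gaussian cylinder of radius 2.82 cm and length L (r < R).
Charge inside radius r per length L is ρ·πr²·L, so λ_enc = ρπr² = 7.145e-6 C/m.
Applying ∮E·dA = Q_enc/ε₀ with the end caps contributing no flux:
E = |λ_enc|/(2πε₀r) = (7.145e-6)/(2π·8.85×10^-12·0.0282) = 4.56×10^6 N/C.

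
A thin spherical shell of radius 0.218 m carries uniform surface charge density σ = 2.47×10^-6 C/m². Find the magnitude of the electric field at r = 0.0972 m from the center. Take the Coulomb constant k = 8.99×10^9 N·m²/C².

Use a concentric Gaussian sphere at r = 0.0972 m (inside the shell, r < 0.218 m).
All the charge is outside the Gaussian surface: Q_enc = 0, hence E = 0 everywhere inside the shell.

|E| = 0 N/C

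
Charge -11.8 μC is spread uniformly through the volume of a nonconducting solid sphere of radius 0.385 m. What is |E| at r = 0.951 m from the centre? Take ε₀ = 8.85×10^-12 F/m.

By spherical symmetry E is radial; choose a Gaussian sphere of radius r = 0.951 m (r > R, so the entire charge is enclosed).
Q_enc = -11.8 μC = -1.18×10^-5 C.
By Gauss's law, ∮E·dA = E·4πr² = Q_enc/ε₀.
E = |Q_enc|/(4πε₀r²) = (1.18×10^-5)/(4π·8.85×10^-12·(0.951)²) = 1.17×10^5 N/C.

E = 1.17×10^5 V/m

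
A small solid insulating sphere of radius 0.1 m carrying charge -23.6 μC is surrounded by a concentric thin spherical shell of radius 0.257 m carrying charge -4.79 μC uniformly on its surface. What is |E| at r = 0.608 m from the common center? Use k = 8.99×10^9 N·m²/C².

Use a concentric Gaussian sphere at r = 0.608 m (r > 0.257 m, enclosing both).
Q_enc = (-23.6 μC) + (-4.79 μC) = -2.839×10^-5 C.
Gauss's law: E·4πr² = Q_enc/ε₀.
E = k|Q_enc|/r² = (8.99×10^9)(2.839×10^-5)/(0.608)² = 6.90×10^5 N/C.

|E| = 6.90e5 V/m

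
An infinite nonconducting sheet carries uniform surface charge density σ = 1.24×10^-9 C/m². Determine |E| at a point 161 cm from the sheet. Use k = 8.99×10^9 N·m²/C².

E ≈ 70 N/C

By planar symmetry E is perpendicular to the sheet and uniform; use a Gaussian pillbox with flat faces of area A on each side of the sheet.
Only the two end caps contribute flux: Φ = 2EA. With Q_enc = σA, Gauss's law gives E = |σ|/(2ε₀).
E = 2πk|σ| = 2π(8.99×10^9)(1.24×10^-9) = 70 N/C.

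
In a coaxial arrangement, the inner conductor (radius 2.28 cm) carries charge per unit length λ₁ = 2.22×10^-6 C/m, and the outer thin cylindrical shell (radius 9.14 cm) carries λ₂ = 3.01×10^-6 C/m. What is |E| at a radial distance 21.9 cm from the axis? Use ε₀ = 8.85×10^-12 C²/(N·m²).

By cylindrical symmetry E is radial; use a coaxial Gaussian cylinder of radius 21.9 cm and length L (r > 9.14 cm, enclosing both).
λ_enc = λ₁ + λ₂ = (2.22e-6) + (3.01×10^-6) = 5.23e-6 C/m.
Applying ∮E·dA = Q_enc/ε₀ with the end caps contributing no flux:
E = |λ_enc|/(2πε₀r) = (5.23e-6)/(2π·8.85×10^-12·0.219) = 4.29e5 N/C.

E ≈ 4.29×10^5 N/C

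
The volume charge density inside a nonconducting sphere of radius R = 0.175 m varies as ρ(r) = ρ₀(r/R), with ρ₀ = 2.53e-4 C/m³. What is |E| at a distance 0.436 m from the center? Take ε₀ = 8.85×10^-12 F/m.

|E| = 2.01×10^5 V/m

Symmetry ⇒ E = E(r) r̂. Gaussian sphere of radius r = 0.436 m (r > R, all charge enclosed).
Q_enc = 4π ∫₀^R ρ₀(r'/R)^1 r'² dr' = 4πρ₀R³/4 = 4.26×10^-6 C.
Gauss's law: E·4πr² = Q_enc/ε₀.
E = |Q_enc|/(4πε₀r²) = (4.26×10^-6)/(4π·8.85×10^-12·(0.436)²) = 2.01×10^5 N/C.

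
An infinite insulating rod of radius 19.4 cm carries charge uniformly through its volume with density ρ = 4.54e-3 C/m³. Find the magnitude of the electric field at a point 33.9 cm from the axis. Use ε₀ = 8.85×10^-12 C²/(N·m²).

Coaxial Gaussian cylinder, radius r = 33.9 cm, length L (r > 19.4 cm, full cross-section enclosed).
λ_enc = ρ·πR² = (4.54e-3)π(0.194)² = 5.368×10^-4 C/m.
Applying ∮E·dA = Q_enc/ε₀ with the end caps contributing no flux:
E = |λ_enc|/(2πε₀r) = (5.368×10^-4)/(2π·8.85×10^-12·0.339) = 2.85×10^7 N/C.

E = 2.85×10^7 N/C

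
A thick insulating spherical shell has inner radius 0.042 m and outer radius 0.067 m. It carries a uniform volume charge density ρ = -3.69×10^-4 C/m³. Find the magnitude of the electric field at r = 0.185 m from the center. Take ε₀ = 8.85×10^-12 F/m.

Use a concentric Gaussian sphere at r = 0.185 m (r > 0.067 m, enclosing the whole shell).
Q_enc = ρ·(4π/3)(b³ − a³) = (-3.69e-4)·(4π/3)·((0.067)³ − (0.042)³) = -3.504e-7 C.
Since E is radial and uniform over the Gaussian sphere, Φ = E·4πr² = Q_enc/ε₀.
E = |Q_enc|/(4πε₀r²) = (3.504×10^-7)/(4π·8.85×10^-12·(0.185)²) = 9.20e4 N/C.

E = 9.20×10^4 V/m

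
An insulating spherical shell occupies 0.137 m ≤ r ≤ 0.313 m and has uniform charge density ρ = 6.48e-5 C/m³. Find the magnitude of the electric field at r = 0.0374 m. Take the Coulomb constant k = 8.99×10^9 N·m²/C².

Symmetry ⇒ E = E(r) r̂. Gaussian sphere of radius r = 0.0374 m (r < 0.137 m, inside the empty cavity).
No charge is enclosed, so by Gauss's law E·4πr² = 0 ⇒ E = 0.

E = 0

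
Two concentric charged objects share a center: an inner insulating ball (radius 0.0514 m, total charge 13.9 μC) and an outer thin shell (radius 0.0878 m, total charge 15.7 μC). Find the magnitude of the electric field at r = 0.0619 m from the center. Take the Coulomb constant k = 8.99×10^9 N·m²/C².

Use a concentric Gaussian sphere at r = 0.0619 m (between the bodies, 0.0514 m < r < 0.0878 m).
The shell at 0.0878 m lies outside the Gaussian surface, so Q_enc = 13.9 μC = 1.39e-5 C.
Applying ∮E·dA = Q_enc/ε₀ with Φ = E(4πr²):
E = k|Q_enc|/r² = (8.99×10^9)(1.39×10^-5)/(0.0619)² = 3.26×10^7 N/C.

3.26×10^7 N/C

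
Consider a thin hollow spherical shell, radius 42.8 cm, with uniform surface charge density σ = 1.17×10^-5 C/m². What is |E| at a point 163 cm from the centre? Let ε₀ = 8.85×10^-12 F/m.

Take a concentric spherical Gaussian surface of radius r = 163 cm (r > 42.8 cm).
The entire shell is enclosed: Q_enc = σ·4πR² = (1.17×10^-5)·4π·(0.428)² = 2.693×10^-5 C.
Gauss's law: E·4πr² = Q_enc/ε₀.
E = |Q_enc|/(4πε₀r²) = (2.693×10^-5)/(4π·8.85×10^-12·(1.63)²) = 9.11×10^4 N/C.

9.11e4 N/C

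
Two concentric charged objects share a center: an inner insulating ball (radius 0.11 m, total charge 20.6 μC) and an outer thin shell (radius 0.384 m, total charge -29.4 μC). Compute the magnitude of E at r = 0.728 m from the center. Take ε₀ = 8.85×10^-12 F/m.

E = 1.49×10^5 V/m

Symmetry ⇒ E = E(r) r̂. Gaussian sphere of radius r = 0.728 m (r > 0.384 m, enclosing both).
Q_enc = (20.6 μC) + (-29.4 μC) = -8.80×10^-6 C.
Gauss's law: E·4πr² = Q_enc/ε₀.
E = |Q_enc|/(4πε₀r²) = (8.80×10^-6)/(4π·8.85×10^-12·(0.728)²) = 1.49×10^5 N/C.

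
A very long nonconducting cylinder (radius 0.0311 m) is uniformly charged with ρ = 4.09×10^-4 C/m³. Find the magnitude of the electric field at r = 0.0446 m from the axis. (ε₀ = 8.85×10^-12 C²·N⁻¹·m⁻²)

|E| = 5.01e5 N/C

Coaxial Gaussian cylinder, radius r = 0.0446 m, length L (r > 0.0311 m, full cross-section enclosed).
λ_enc = ρ·πR² = (4.09×10^-4)π(0.0311)² = 1.243×10^-6 C/m.
Gauss's law: E·2πrL = λ_enc L/ε₀.
E = |λ_enc|/(2πε₀r) = (1.243×10^-6)/(2π·8.85×10^-12·0.0446) = 5.01e5 N/C.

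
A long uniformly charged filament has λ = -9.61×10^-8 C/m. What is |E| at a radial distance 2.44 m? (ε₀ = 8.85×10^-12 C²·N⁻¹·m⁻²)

|E| = 708 N/C

Coaxial Gaussian cylinder, radius r = 2.44 m, length L.
Q_enc = λL, so λ_enc = -9.61×10^-8 C/m.
Gauss's law: E·2πrL = λ_enc L/ε₀.
E = |λ_enc|/(2πε₀r) = (9.61×10^-8)/(2π·8.85×10^-12·2.44) = 708 N/C.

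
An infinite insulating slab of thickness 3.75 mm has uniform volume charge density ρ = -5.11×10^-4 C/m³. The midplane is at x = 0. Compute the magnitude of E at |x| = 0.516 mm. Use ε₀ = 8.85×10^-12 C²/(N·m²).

By symmetry E is perpendicular to the slab. A Gaussian pillbox from −0.516 mm to +0.516 mm (face area A) lies entirely within the slab.
Q_enc = ρ·(2x)·A and flux = 2EA, so 2EA = 2ρxA/ε₀ ⇒ E = |ρ|x/ε₀.
E = (5.11e-4)(0.000516)/(8.85×10^-12) = 2.98×10^4 N/C.

|E| = 2.98e4 V/m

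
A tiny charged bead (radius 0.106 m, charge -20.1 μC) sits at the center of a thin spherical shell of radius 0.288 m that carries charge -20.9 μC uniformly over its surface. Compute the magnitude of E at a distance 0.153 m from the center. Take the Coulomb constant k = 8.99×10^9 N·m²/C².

7.72×10^6 N/C

By spherical symmetry E is radial; choose a Gaussian sphere of radius r = 0.153 m (between the bodies, 0.106 m < r < 0.288 m).
The shell at 0.288 m lies outside the Gaussian surface, so Q_enc = -20.1 μC = -2.01×10^-5 C.
Applying ∮E·dA = Q_enc/ε₀ with Φ = E(4πr²):
E = k|Q_enc|/r² = (8.99×10^9)(2.01×10^-5)/(0.153)² = 7.72e6 N/C.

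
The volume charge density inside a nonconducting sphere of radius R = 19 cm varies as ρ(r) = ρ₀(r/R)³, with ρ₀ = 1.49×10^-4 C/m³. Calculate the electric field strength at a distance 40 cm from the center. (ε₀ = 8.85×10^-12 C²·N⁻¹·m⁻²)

|E| ≈ 1.20×10^5 N/C

Symmetry ⇒ E = E(r) r̂. Gaussian sphere of radius r = 40 cm (r > R, all charge enclosed).
Q_enc = 4π ∫₀^R ρ₀(r'/R)^3 r'² dr' = 4πρ₀R³/6 = 2.14×10^-6 C.
Since E is radial and uniform over the Gaussian sphere, Φ = E·4πr² = Q_enc/ε₀.
E = |Q_enc|/(4πε₀r²) = (2.14e-6)/(4π·8.85×10^-12·(0.4)²) = 1.20×10^5 N/C.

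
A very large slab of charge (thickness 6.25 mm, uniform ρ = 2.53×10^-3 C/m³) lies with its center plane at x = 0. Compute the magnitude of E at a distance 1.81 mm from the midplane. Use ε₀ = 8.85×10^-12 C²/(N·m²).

By symmetry E is perpendicular to the slab. A Gaussian pillbox from −1.81 mm to +1.81 mm (face area A) lies entirely within the slab.
Q_enc = ρ·(2x)·A and flux = 2EA, so 2EA = 2ρxA/ε₀ ⇒ E = |ρ|x/ε₀.
E = (2.53×10^-3)(0.00181)/(8.85×10^-12) = 5.17×10^5 N/C.

E = 5.17e5 N/C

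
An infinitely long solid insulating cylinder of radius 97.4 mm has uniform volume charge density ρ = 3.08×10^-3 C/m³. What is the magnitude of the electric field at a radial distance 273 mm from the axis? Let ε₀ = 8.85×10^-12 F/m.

|E| ≈ 6.05×10^6 N/C

Coaxial Gaussian cylinder, radius r = 273 mm, length L (r > 97.4 mm, full cross-section enclosed).
λ_enc = ρ·πR² = (3.08×10^-3)π(0.0974)² = 9.179e-5 C/m.
Gauss's law: E·2πrL = λ_enc L/ε₀.
E = |λ_enc|/(2πε₀r) = (9.179×10^-5)/(2π·8.85×10^-12·0.273) = 6.05e6 N/C.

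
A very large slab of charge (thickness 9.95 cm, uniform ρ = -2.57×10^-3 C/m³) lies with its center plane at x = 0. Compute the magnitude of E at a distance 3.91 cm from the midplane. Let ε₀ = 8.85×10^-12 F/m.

By symmetry E is perpendicular to the slab. A Gaussian pillbox from −3.91 cm to +3.91 cm (face area A) lies entirely within the slab.
Q_enc = ρ·(2x)·A and flux = 2EA, so 2EA = 2ρxA/ε₀ ⇒ E = |ρ|x/ε₀.
E = (2.57×10^-3)(0.0391)/(8.85×10^-12) = 1.14×10^7 N/C.

|E| = 1.14e7 V/m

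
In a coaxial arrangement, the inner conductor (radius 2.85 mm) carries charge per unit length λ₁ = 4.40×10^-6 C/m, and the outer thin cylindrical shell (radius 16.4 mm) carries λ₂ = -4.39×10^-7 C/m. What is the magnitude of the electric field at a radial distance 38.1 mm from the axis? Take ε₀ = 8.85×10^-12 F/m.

1.87×10^6 N/C

Take a coaxial cylindrical Gaussian surface of radius r = 38.1 mm and length L (r > 16.4 mm, enclosing both).
λ_enc = λ₁ + λ₂ = (4.40e-6) + (-4.39×10^-7) = 3.961×10^-6 C/m.
Since E is radial and uniform over the curved surface, Φ = E·2πrL = Q_enc/ε₀ = λ_enc L/ε₀.
E = |λ_enc|/(2πε₀r) = (3.961×10^-6)/(2π·8.85×10^-12·0.0381) = 1.87e6 N/C.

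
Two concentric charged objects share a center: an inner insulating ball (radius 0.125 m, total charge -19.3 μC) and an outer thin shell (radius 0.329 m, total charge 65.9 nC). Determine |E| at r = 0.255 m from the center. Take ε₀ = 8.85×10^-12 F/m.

2.67×10^6 V/m

Symmetry ⇒ E = E(r) r̂. Gaussian sphere of radius r = 0.255 m (between the bodies, 0.125 m < r < 0.329 m).
The shell at 0.329 m lies outside the Gaussian surface, so Q_enc = -19.3 μC = -1.93e-5 C.
Gauss's law: E·4πr² = Q_enc/ε₀.
E = |Q_enc|/(4πε₀r²) = (1.93×10^-5)/(4π·8.85×10^-12·(0.255)²) = 2.67e6 N/C.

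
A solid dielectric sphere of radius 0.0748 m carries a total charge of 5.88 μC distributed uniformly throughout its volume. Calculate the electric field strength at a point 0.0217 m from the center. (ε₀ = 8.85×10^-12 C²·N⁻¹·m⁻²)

Symmetry ⇒ E = E(r) r̂. Gaussian sphere of radius r = 0.0217 m (r < R).
Only the charge within r is enclosed: Q_enc = Q·(r/R)³ = (5.88 μC)·(0.0217 m/0.0748 m)³ = 1.436×10^-7 C.
Since E is radial and uniform over the Gaussian sphere, Φ = E·4πr² = Q_enc/ε₀.
E = |Q_enc|/(4πε₀r²) = (1.436×10^-7)/(4π·8.85×10^-12·(0.0217)²) = 2.74×10^6 N/C.

2.74×10^6 N/C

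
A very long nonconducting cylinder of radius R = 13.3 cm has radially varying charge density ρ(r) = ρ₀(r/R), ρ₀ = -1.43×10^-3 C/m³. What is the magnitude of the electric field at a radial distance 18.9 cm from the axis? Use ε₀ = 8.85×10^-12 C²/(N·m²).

By cylindrical symmetry E is radial; use a coaxial Gaussian cylinder of radius 18.9 cm and length L (r > R, full charge per length enclosed).
λ_enc = 2π ∫₀^R ρ₀(r'/R)^1 r' dr' = 2πρ₀R²/3 = -5.298e-5 C/m.
By Gauss's law (flux through the curved wall only), E·2πrL = λ_enc L/ε₀.
E = |λ_enc|/(2πε₀r) = (5.298e-5)/(2π·8.85×10^-12·0.189) = 5.04×10^6 N/C.

|E| ≈ 5.04×10^6 N/C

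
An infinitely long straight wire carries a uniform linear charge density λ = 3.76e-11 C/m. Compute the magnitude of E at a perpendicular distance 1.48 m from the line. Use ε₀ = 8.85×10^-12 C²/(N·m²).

Take a coaxial cylindrical Gaussian surface of radius r = 1.48 m and length L.
Q_enc = λL, so λ_enc = 3.76e-11 C/m.
Since E is radial and uniform over the curved surface, Φ = E·2πrL = Q_enc/ε₀ = λ_enc L/ε₀.
E = |λ_enc|/(2πε₀r) = (3.76×10^-11)/(2π·8.85×10^-12·1.48) = 0.457 N/C.

|E| ≈ 0.457 V/m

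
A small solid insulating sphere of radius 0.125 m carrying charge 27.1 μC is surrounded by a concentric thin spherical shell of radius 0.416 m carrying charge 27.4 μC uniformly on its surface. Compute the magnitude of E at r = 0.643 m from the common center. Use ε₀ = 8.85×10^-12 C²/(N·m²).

Use a concentric Gaussian sphere at r = 0.643 m (r > 0.416 m, enclosing both).
Q_enc = (27.1 μC) + (27.4 μC) = 5.45e-5 C.
Since E is radial and uniform over the Gaussian sphere, Φ = E·4πr² = Q_enc/ε₀.
E = |Q_enc|/(4πε₀r²) = (5.45e-5)/(4π·8.85×10^-12·(0.643)²) = 1.19×10^6 N/C.

E = 1.19e6 N/C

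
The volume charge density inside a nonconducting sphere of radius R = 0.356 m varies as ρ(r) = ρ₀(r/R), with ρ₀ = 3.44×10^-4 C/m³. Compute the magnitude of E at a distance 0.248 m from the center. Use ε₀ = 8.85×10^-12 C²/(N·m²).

|E| = 1.68×10^6 V/m

By spherical symmetry E is radial; choose a Gaussian sphere of radius r = 0.248 m (r < R).
Q_enc = ∫₀^r ρ(r')·4πr'² dr' = (4πρ₀/R) ∫₀^r r'^3 dr' = 4πρ₀ r^4/(4·R) = 1.148×10^-5 C.
Applying ∮E·dA = Q_enc/ε₀ with Φ = E(4πr²):
E = |Q_enc|/(4πε₀r²) = (1.148e-5)/(4π·8.85×10^-12·(0.248)²) = 1.68e6 N/C.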